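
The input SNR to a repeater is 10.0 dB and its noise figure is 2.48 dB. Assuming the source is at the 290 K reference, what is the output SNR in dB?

7.52 dB

By definition F = SNR_in/SNR_out, so in dB: SNR_out = SNR_in − NF
SNR_out = 10.0 − 2.48 = 7.52 dB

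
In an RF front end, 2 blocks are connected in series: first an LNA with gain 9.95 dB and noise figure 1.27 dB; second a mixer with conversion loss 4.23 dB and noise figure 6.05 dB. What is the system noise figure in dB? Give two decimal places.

2.16 dB

Convert to linear (a loss of L dB is a gain of −L dB): F_i = 10^(NF_i/10), G_i = 10^(G_i,dB/10)
  Stage 1: F_1 = 10^(1.27/10) = 1.340, G_1 = 10^(9.95/10) = 9.886
  Stage 2: F_2 = 10^(6.05/10) = 4.027, G_2 = 10^(−4.23/10) = 0.3776
Friis cascade:
  F = 1.340 + (4.027 − 1)/9.886 = 1.646
NF = 10 log₁₀(1.646) = 2.16 dB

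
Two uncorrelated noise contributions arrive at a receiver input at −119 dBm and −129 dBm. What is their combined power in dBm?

Convert to linear, add, convert back:
P₁ = 1.26×10⁻¹⁵ W, P₂ = 1.26×10⁻¹⁶ W
P_tot = 1.38×10⁻¹⁵ W → 10 log₁₀(P_tot / 10⁻³) = −118.6 dBm

−118.6 dBm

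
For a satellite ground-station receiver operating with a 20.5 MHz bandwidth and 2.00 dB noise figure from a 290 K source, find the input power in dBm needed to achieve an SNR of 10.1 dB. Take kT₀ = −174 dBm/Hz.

Sensitivity = −174 + 10 log₁₀(B) + NF + SNR_min
= −174 + 73.12 + 2.00 + 10.1
= −88.78 dBm → −88.8 dBm

−88.8 dBm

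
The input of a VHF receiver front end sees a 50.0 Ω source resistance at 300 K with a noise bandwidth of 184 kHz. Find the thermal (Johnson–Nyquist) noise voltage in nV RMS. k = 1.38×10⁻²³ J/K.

V_n = √(4kTRB)
4kTRB = 4 × 1.38×10⁻²³ × 300 × 5.00×10¹ × 1.84×10⁵ = 1.52×10⁻¹³ V²
V_n = √(1.52×10⁻¹³) = 3.90×10⁻⁷ V = 390 nV

390 nV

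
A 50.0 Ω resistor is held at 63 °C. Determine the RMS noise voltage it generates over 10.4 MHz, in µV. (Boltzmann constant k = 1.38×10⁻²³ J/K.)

3.11 µV

T = 63 °C + 273.15 = 336.15 K
V_n = √(4kTRB)
4kTRB = 4 × 1.38×10⁻²³ × 336.15 × 5.00×10¹ × 1.04×10⁷ = 9.65×10⁻¹² V²
V_n = √(9.65×10⁻¹²) = 3.11×10⁻⁶ V = 3.11 µV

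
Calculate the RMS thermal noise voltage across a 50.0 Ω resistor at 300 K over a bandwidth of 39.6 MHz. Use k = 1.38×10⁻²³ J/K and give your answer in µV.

V_n = √(4kTRB)
4kTRB = 4 × 1.38×10⁻²³ × 300 × 5.00×10¹ × 3.96×10⁷ = 3.28×10⁻¹¹ V²
V_n = √(3.28×10⁻¹¹) = 5.73×10⁻⁶ V = 5.73 µV

5.73 µV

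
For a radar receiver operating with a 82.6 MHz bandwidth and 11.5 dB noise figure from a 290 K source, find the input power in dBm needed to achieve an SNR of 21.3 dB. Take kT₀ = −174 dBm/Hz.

Sensitivity = −174 + 10 log₁₀(B) + NF + SNR_min
= −174 + 79.17 + 11.5 + 21.3
= −62.03 dBm → −62.0 dBm

−62.0 dBm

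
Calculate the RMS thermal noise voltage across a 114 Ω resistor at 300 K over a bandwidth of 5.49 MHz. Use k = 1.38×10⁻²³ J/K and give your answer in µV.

3.22 µV

V_n = √(4kTRB)
4kTRB = 4 × 1.38×10⁻²³ × 300 × 1.14×10² × 5.49×10⁶ = 1.04×10⁻¹¹ V²
V_n = √(1.04×10⁻¹¹) = 3.22×10⁻⁶ V = 3.22 µV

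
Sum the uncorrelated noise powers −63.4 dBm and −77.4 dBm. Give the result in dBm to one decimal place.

−63.2 dBm

Convert to linear, add, convert back:
P₁ = 4.57×10⁻¹⁰ W, P₂ = 1.82×10⁻¹¹ W
P_tot = 4.75×10⁻¹⁰ W → 10 log₁₀(P_tot / 10⁻³) = −63.2 dBm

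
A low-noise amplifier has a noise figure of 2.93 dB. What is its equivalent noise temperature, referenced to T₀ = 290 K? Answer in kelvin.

F = 10^(2.93/10) = 1.96336
T_e = (F − 1)·T₀ = (1.96336 − 1) × 290 = 279 K

279 K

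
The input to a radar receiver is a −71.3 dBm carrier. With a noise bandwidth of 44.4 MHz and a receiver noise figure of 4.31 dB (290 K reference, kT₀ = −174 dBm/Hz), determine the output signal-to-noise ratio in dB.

21.9 dB

Noise floor: N = −174 + 10 log₁₀(B) + NF
10 log₁₀(4.44×10⁷) = 76.47 dB
N = −174 + 76.47 + 4.31 = −93.22 dBm
SNR = P_sig − N = −71.3 − (−93.22) = 21.92 dB → 21.9 dB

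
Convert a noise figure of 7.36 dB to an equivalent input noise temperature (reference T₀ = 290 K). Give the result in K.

F = 10^(7.36/10) = 5.44503
T_e = (F − 1)·T₀ = (5.44503 − 1) × 290 = 1289 K

1289 K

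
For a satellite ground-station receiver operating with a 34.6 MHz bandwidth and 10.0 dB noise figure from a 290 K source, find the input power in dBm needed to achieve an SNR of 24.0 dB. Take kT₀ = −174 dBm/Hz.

Sensitivity = −174 + 10 log₁₀(B) + NF + SNR_min
= −174 + 75.39 + 10.0 + 24.0
= −64.61 dBm → −64.6 dBm

−64.6 dBm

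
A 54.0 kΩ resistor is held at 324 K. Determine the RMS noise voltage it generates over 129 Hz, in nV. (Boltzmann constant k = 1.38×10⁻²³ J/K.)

353 nV

V_n = √(4kTRB)
4kTRB = 4 × 1.38×10⁻²³ × 324 × 5.40×10⁴ × 1.29×10² = 1.25×10⁻¹³ V²
V_n = √(1.25×10⁻¹³) = 3.53×10⁻⁷ V = 353 nV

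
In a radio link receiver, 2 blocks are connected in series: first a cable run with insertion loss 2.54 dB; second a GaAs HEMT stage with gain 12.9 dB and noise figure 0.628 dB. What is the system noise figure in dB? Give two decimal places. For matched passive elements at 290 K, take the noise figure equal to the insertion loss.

3.17 dB

Convert to linear (a loss of L dB is a gain of −L dB): F_i = 10^(NF_i/10), G_i = 10^(G_i,dB/10)
  Stage 1: F_1 = 10^(2.54/10) = 1.795, G_1 = 10^(−2.54/10) = 0.5572
  Stage 2: F_2 = 10^(0.628/10) = 1.156, G_2 = 10^(12.9/10) = 19.50
Friis cascade:
  F = 1.795 + (1.156 − 1)/0.5572 = 2.074
NF = 10 log₁₀(2.074) = 3.17 dB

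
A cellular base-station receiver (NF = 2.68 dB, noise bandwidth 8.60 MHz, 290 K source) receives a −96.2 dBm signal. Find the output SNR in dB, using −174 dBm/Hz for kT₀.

Noise floor: N = −174 + 10 log₁₀(B) + NF
10 log₁₀(8.60×10⁶) = 69.34 dB
N = −174 + 69.34 + 2.68 = −101.98 dBm
SNR = P_sig − N = −96.2 − (−101.98) = 5.78 dB → 5.8 dB

5.8 dB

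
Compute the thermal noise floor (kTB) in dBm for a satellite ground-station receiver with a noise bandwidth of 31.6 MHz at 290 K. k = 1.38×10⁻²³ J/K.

−99.0 dBm

P_n = kTB = 1.38×10⁻²³ × 290 × 3.16×10⁷ = 1.26×10⁻¹³ W
In dBm: 10 log₁₀(1.26×10⁻¹³ / 10⁻³) = −99.0 dBm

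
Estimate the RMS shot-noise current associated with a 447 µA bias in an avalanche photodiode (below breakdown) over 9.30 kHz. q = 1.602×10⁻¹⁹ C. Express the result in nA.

1.15 nA

I_n = √(2qI·B)
2qI·B = 2 × 1.602×10⁻¹⁹ × 4.47×10⁻⁴ × 9.30×10³ = 1.33×10⁻¹⁸ A²
I_n = √(1.33×10⁻¹⁸) = 1.15×10⁻⁹ A = 1.15 nA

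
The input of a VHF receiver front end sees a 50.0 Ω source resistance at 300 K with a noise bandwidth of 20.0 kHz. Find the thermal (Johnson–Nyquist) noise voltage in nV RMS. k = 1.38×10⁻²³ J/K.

129 nV

V_n = √(4kTRB)
4kTRB = 4 × 1.38×10⁻²³ × 300 × 5.00×10¹ × 2.00×10⁴ = 1.66×10⁻¹⁴ V²
V_n = √(1.66×10⁻¹⁴) = 1.29×10⁻⁷ V = 129 nV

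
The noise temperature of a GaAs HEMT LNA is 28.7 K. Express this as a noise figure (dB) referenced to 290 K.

0.410 dB

F = 1 + T_e/T₀ = 1 + 28.7/290 = 1.09897
NF = 10 log₁₀(1.09897) = 0.410 dB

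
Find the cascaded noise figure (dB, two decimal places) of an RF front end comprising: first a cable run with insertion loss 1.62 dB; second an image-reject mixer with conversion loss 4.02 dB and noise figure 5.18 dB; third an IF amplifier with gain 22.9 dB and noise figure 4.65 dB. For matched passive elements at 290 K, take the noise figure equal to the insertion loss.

Convert to linear (a loss of L dB is a gain of −L dB): F_i = 10^(NF_i/10), G_i = 10^(G_i,dB/10)
  Stage 1: F_1 = 10^(1.62/10) = 1.452, G_1 = 10^(−1.62/10) = 0.6887
  Stage 2: F_2 = 10^(5.18/10) = 3.296, G_2 = 10^(−4.02/10) = 0.3963
  Stage 3: F_3 = 10^(4.65/10) = 2.917, G_3 = 10^(22.9/10) = 195.0
Friis cascade:
  F = 1.452 + (3.296 − 1)/0.6887 + (2.917 − 1)/0.2729 = 11.81
NF = 10 log₁₀(11.81) = 10.72 dB

10.72 dB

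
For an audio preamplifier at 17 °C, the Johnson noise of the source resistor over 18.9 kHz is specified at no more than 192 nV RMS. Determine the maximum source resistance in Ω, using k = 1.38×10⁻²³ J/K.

122 Ω

T = 17 °C + 273.15 = 290.15 K
Johnson–Nyquist: V_n = √(4kTRB) ⇒ R = V_n² / (4kTB)
4kTB = 4 × 1.38×10⁻²³ × 290.15 × 1.89×10⁴ = 3.03×10⁻¹⁶
R = (1.92×10⁻⁷)² / 3.03×10⁻¹⁶ = 1.22×10² Ω = 122 Ω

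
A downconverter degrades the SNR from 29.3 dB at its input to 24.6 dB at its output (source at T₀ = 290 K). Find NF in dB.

4.7 dB

NF (dB) = SNR_in(dB) − SNR_out(dB) when the source is at T₀
NF = 29.3 − 24.6 = 4.7 dB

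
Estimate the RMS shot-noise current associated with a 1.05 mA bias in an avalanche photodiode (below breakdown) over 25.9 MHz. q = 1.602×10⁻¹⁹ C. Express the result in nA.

93.3 nA

I_n = √(2qI·B)
2qI·B = 2 × 1.602×10⁻¹⁹ × 1.05×10⁻³ × 2.59×10⁷ = 8.71×10⁻¹⁵ A²
I_n = √(8.71×10⁻¹⁵) = 9.33×10⁻⁸ A = 93.3 nA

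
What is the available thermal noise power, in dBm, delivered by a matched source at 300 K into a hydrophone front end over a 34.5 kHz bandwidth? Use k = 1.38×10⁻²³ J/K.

−128.5 dBm

P_n = kTB = 1.38×10⁻²³ × 300 × 3.45×10⁴ = 1.43×10⁻¹⁶ W
In dBm: 10 log₁₀(1.43×10⁻¹⁶ / 10⁻³) = −128.5 dBm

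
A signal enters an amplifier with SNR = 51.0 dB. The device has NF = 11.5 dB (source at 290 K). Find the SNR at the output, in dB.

By definition F = SNR_in/SNR_out, so in dB: SNR_out = SNR_in − NF
SNR_out = 51.0 − 11.5 = 39.5 dB

39.5 dB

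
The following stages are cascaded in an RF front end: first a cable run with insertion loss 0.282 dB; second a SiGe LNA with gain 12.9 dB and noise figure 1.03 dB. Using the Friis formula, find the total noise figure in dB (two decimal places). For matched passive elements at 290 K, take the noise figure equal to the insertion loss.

1.31 dB

Convert to linear (a loss of L dB is a gain of −L dB): F_i = 10^(NF_i/10), G_i = 10^(G_i,dB/10)
  Stage 1: F_1 = 10^(0.282/10) = 1.067, G_1 = 10^(−0.282/10) = 0.9371
  Stage 2: F_2 = 10^(1.03/10) = 1.268, G_2 = 10^(12.9/10) = 19.50
Friis cascade:
  F = 1.067 + (1.268 − 1)/0.9371 = 1.353
NF = 10 log₁₀(1.353) = 1.31 dB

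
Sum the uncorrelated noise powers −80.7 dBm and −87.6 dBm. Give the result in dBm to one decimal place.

−79.9 dBm

Convert to linear, add, convert back:
P₁ = 8.51×10⁻¹² W, P₂ = 1.74×10⁻¹² W
P_tot = 1.02×10⁻¹¹ W → 10 log₁₀(P_tot / 10⁻³) = −79.9 dBm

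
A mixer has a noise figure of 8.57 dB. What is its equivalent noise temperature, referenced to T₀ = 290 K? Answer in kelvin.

F = 10^(8.57/10) = 7.19449
T_e = (F − 1)·T₀ = (7.19449 − 1) × 290 = 1796 K

1796 K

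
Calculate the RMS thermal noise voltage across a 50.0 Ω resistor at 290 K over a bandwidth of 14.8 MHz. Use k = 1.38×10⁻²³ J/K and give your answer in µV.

V_n = √(4kTRB)
4kTRB = 4 × 1.38×10⁻²³ × 290 × 5.00×10¹ × 1.48×10⁷ = 1.18×10⁻¹¹ V²
V_n = √(1.18×10⁻¹¹) = 3.44×10⁻⁶ V = 3.44 µV

3.44 µV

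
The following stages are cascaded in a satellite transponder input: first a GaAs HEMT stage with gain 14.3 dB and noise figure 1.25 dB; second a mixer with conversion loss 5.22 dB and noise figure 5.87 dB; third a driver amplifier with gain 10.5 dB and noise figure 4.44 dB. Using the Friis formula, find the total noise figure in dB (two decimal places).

2.20 dB

Convert to linear (a loss of L dB is a gain of −L dB): F_i = 10^(NF_i/10), G_i = 10^(G_i,dB/10)
  Stage 1: F_1 = 10^(1.25/10) = 1.334, G_1 = 10^(14.3/10) = 26.92
  Stage 2: F_2 = 10^(5.87/10) = 3.864, G_2 = 10^(−5.22/10) = 0.3006
  Stage 3: F_3 = 10^(4.44/10) = 2.780, G_3 = 10^(10.5/10) = 11.22
Friis cascade:
  F = 1.334 + (3.864 − 1)/26.92 + (2.780 − 1)/8.091 = 1.660
NF = 10 log₁₀(1.660) = 2.20 dB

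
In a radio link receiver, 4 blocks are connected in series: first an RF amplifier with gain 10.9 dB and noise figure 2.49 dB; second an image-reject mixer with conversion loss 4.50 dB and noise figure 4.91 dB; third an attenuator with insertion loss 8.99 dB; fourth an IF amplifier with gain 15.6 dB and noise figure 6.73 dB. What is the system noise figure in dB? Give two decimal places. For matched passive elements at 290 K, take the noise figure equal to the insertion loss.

Convert to linear (a loss of L dB is a gain of −L dB): F_i = 10^(NF_i/10), G_i = 10^(G_i,dB/10)
  Stage 1: F_1 = 10^(2.49/10) = 1.774, G_1 = 10^(10.9/10) = 12.30
  Stage 2: F_2 = 10^(4.91/10) = 3.097, G_2 = 10^(−4.50/10) = 0.3548
  Stage 3: F_3 = 10^(8.99/10) = 7.925, G_3 = 10^(−8.99/10) = 0.1262
  Stage 4: F_4 = 10^(6.73/10) = 4.710, G_4 = 10^(15.6/10) = 36.31
Friis cascade:
  F = 1.774 + (3.097 − 1)/12.30 + (7.925 − 1)/4.365 + (4.710 − 1)/0.5508 = 10.27
NF = 10 log₁₀(10.27) = 10.11 dB

10.11 dB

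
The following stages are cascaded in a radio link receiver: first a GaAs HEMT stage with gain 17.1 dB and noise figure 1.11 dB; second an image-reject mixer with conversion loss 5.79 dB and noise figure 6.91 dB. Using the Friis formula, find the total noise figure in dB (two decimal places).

1.36 dB

Convert to linear (a loss of L dB is a gain of −L dB): F_i = 10^(NF_i/10), G_i = 10^(G_i,dB/10)
  Stage 1: F_1 = 10^(1.11/10) = 1.291, G_1 = 10^(17.1/10) = 51.29
  Stage 2: F_2 = 10^(6.91/10) = 4.909, G_2 = 10^(−5.79/10) = 0.2636
Friis cascade:
  F = 1.291 + (4.909 − 1)/51.29 = 1.367
NF = 10 log₁₀(1.367) = 1.36 dB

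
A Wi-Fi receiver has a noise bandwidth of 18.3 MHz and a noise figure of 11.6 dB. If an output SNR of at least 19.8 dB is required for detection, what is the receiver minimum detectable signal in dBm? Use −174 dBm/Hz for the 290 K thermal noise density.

−70.0 dBm

Sensitivity = −174 + 10 log₁₀(B) + NF + SNR_min
= −174 + 72.62 + 11.6 + 19.8
= −69.98 dBm → −70.0 dBm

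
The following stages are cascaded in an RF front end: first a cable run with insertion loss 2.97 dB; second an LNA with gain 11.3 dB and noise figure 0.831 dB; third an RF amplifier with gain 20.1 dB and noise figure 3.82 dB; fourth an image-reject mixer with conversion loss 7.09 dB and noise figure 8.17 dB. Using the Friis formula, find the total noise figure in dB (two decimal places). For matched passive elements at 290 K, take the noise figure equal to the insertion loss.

4.17 dB

Convert to linear (a loss of L dB is a gain of −L dB): F_i = 10^(NF_i/10), G_i = 10^(G_i,dB/10)
  Stage 1: F_1 = 10^(2.97/10) = 1.982, G_1 = 10^(−2.97/10) = 0.5047
  Stage 2: F_2 = 10^(0.831/10) = 1.211, G_2 = 10^(11.3/10) = 13.49
  Stage 3: F_3 = 10^(3.82/10) = 2.410, G_3 = 10^(20.1/10) = 102.3
  Stage 4: F_4 = 10^(8.17/10) = 6.561, G_4 = 10^(−7.09/10) = 0.1954
Friis cascade:
  F = 1.982 + (1.211 − 1)/0.5047 + (2.410 − 1)/6.808 + (6.561 − 1)/696.6 = 2.614
NF = 10 log₁₀(2.614) = 4.17 dB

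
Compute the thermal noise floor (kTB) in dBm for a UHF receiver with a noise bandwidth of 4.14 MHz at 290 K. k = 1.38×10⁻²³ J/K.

−107.8 dBm

P_n = kTB = 1.38×10⁻²³ × 290 × 4.14×10⁶ = 1.66×10⁻¹⁴ W
In dBm: 10 log₁₀(1.66×10⁻¹⁴ / 10⁻³) = −107.8 dBm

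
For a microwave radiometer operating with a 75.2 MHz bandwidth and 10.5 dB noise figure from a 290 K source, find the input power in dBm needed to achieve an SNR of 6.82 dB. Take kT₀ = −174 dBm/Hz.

−77.9 dBm

Sensitivity = −174 + 10 log₁₀(B) + NF + SNR_min
= −174 + 78.76 + 10.5 + 6.82
= −77.92 dBm → −77.9 dBm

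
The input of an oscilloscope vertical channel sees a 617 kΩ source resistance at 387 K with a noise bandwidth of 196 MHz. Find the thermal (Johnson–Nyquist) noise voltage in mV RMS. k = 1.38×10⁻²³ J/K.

V_n = √(4kTRB)
4kTRB = 4 × 1.38×10⁻²³ × 387 × 6.17×10⁵ × 1.96×10⁸ = 2.58×10⁻⁶ V²
V_n = √(2.58×10⁻⁶) = 1.61×10⁻³ V = 1.61 mV

1.61 mV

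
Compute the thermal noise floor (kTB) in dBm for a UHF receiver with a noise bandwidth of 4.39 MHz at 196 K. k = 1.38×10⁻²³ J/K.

−109.3 dBm

P_n = kTB = 1.38×10⁻²³ × 196 × 4.39×10⁶ = 1.19×10⁻¹⁴ W
In dBm: 10 log₁₀(1.19×10⁻¹⁴ / 10⁻³) = −109.3 dBm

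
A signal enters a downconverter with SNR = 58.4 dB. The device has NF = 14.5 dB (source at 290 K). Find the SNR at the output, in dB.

43.9 dB

By definition F = SNR_in/SNR_out, so in dB: SNR_out = SNR_in − NF
SNR_out = 58.4 − 14.5 = 43.9 dB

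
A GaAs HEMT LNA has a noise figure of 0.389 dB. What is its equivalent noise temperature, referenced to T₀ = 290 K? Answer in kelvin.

27.2 K

F = 10^(0.389/10) = 1.0937
T_e = (F − 1)·T₀ = (1.0937 − 1) × 290 = 27.2 K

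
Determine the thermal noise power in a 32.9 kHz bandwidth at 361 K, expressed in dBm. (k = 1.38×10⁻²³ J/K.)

P_n = kTB = 1.38×10⁻²³ × 361 × 3.29×10⁴ = 1.64×10⁻¹⁶ W
In dBm: 10 log₁₀(1.64×10⁻¹⁶ / 10⁻³) = −127.9 dBm

−127.9 dBm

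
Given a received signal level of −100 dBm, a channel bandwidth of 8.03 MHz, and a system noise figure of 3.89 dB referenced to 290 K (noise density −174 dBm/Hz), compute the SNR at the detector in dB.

Noise floor: N = −174 + 10 log₁₀(B) + NF
10 log₁₀(8.03×10⁶) = 69.05 dB
N = −174 + 69.05 + 3.89 = −101.06 dBm
SNR = P_sig − N = −100 − (−101.06) = 1.06 dB → 1.1 dB

1.1 dB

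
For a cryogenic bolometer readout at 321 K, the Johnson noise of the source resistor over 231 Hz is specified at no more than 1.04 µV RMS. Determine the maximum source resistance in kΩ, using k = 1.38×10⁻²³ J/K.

Johnson–Nyquist: V_n = √(4kTRB) ⇒ R = V_n² / (4kTB)
4kTB = 4 × 1.38×10⁻²³ × 321 × 2.31×10² = 4.09×10⁻¹⁸
R = (1.04×10⁻⁶)² / 4.09×10⁻¹⁸ = 2.64×10⁵ Ω = 264 kΩ

264 kΩ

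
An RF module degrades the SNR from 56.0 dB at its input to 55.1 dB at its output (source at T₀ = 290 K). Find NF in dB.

NF (dB) = SNR_in(dB) − SNR_out(dB) when the source is at T₀
NF = 56.0 − 55.1 = 0.9 dB

0.9 dB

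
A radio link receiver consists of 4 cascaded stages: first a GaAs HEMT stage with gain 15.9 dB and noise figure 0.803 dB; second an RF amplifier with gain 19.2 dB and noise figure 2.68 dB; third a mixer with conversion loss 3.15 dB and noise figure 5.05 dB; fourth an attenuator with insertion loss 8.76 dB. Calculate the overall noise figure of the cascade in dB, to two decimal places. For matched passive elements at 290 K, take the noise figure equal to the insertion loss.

0.90 dB

Convert to linear (a loss of L dB is a gain of −L dB): F_i = 10^(NF_i/10), G_i = 10^(G_i,dB/10)
  Stage 1: F_1 = 10^(0.803/10) = 1.203, G_1 = 10^(15.9/10) = 38.90
  Stage 2: F_2 = 10^(2.68/10) = 1.854, G_2 = 10^(19.2/10) = 83.18
  Stage 3: F_3 = 10^(5.05/10) = 3.199, G_3 = 10^(−3.15/10) = 0.4842
  Stage 4: F_4 = 10^(8.76/10) = 7.516, G_4 = 10^(−8.76/10) = 0.1330
Friis cascade:
  F = 1.203 + (1.854 − 1)/38.90 + (3.199 − 1)/3236 + (7.516 − 1)/1567 = 1.230
NF = 10 log₁₀(1.230) = 0.90 dB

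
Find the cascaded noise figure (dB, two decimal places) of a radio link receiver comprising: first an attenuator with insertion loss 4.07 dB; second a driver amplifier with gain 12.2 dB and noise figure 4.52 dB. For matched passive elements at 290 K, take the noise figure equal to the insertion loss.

8.59 dB

Convert to linear (a loss of L dB is a gain of −L dB): F_i = 10^(NF_i/10), G_i = 10^(G_i,dB/10)
  Stage 1: F_1 = 10^(4.07/10) = 2.553, G_1 = 10^(−4.07/10) = 0.3917
  Stage 2: F_2 = 10^(4.52/10) = 2.831, G_2 = 10^(12.2/10) = 16.60
Friis cascade:
  F = 2.553 + (2.831 − 1)/0.3917 = 7.228
NF = 10 log₁₀(7.228) = 8.59 dB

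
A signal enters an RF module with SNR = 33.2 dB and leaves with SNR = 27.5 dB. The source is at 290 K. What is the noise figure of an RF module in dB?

5.7 dB

NF (dB) = SNR_in(dB) − SNR_out(dB) when the source is at T₀
NF = 33.2 − 27.5 = 5.7 dB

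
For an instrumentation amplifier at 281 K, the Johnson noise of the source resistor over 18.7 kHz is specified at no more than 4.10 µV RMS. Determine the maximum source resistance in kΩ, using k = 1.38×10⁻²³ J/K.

58.0 kΩ

Johnson–Nyquist: V_n = √(4kTRB) ⇒ R = V_n² / (4kTB)
4kTB = 4 × 1.38×10⁻²³ × 281 × 1.87×10⁴ = 2.90×10⁻¹⁶
R = (4.10×10⁻⁶)² / 2.90×10⁻¹⁶ = 5.80×10⁴ Ω = 58.0 kΩ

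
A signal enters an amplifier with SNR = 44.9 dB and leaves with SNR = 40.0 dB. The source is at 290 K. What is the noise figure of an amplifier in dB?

4.9 dB

NF (dB) = SNR_in(dB) − SNR_out(dB) when the source is at T₀
NF = 44.9 − 40.0 = 4.9 dB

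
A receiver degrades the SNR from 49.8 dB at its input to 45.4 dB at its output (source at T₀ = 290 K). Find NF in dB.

NF (dB) = SNR_in(dB) − SNR_out(dB) when the source is at T₀
NF = 49.8 − 45.4 = 4.4 dB

4.4 dB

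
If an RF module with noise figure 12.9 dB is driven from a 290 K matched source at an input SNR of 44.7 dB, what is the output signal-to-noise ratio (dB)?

31.8 dB

By definition F = SNR_in/SNR_out, so in dB: SNR_out = SNR_in − NF
SNR_out = 44.7 − 12.9 = 31.8 dB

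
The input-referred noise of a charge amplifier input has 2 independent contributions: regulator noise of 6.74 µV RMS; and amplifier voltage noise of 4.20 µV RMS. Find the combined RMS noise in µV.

Uncorrelated sources add in power (mean-square): V_tot = √(ΣV_i²)
V_tot = √[(6.74×10⁻⁶)² + (4.20×10⁻⁶)²] = 7.94×10⁻⁶ V = 7.94 µV

7.94 µV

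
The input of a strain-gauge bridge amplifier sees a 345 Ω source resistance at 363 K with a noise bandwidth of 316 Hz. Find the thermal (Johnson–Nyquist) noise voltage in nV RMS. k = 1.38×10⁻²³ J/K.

V_n = √(4kTRB)
4kTRB = 4 × 1.38×10⁻²³ × 363 × 3.45×10² × 3.16×10² = 2.18×10⁻¹⁵ V²
V_n = √(2.18×10⁻¹⁵) = 4.67×10⁻⁸ V = 46.7 nV

46.7 nV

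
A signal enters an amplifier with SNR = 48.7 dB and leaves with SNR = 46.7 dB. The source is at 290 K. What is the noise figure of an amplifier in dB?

2.0 dB

NF (dB) = SNR_in(dB) − SNR_out(dB) when the source is at T₀
NF = 48.7 − 46.7 = 2.0 dB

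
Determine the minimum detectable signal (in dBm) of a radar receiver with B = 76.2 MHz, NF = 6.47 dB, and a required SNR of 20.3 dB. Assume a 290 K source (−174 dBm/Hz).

−68.4 dBm

Sensitivity = −174 + 10 log₁₀(B) + NF + SNR_min
= −174 + 78.82 + 6.47 + 20.3
= −68.41 dBm → −68.4 dBm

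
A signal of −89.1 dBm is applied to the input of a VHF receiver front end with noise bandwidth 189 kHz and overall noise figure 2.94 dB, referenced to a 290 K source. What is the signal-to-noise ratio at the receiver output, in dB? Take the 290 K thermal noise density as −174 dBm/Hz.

29.2 dB

Noise floor: N = −174 + 10 log₁₀(B) + NF
10 log₁₀(1.89×10⁵) = 52.76 dB
N = −174 + 52.76 + 2.94 = −118.30 dBm
SNR = P_sig − N = −89.1 − (−118.30) = 29.20 dB → 29.2 dB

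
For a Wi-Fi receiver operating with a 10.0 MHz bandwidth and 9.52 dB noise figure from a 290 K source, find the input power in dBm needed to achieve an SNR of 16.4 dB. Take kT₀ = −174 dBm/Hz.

−78.1 dBm

Sensitivity = −174 + 10 log₁₀(B) + NF + SNR_min
= −174 + 70 + 9.52 + 16.4
= −78.08 dBm → −78.1 dBm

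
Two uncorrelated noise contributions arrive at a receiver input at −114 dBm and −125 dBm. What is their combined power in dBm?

Convert to linear, add, convert back:
P₁ = 3.98×10⁻¹⁵ W, P₂ = 3.16×10⁻¹⁶ W
P_tot = 4.30×10⁻¹⁵ W → 10 log₁₀(P_tot / 10⁻³) = −113.7 dBm

−113.7 dBm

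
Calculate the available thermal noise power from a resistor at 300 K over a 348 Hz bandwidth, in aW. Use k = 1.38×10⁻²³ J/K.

1.44 aW

P_n = kTB = 1.38×10⁻²³ × 300 × 3.48×10² = 1.44×10⁻¹⁸ W = 1.44 aW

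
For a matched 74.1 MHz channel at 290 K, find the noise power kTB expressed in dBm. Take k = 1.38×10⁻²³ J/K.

P_n = kTB = 1.38×10⁻²³ × 290 × 7.41×10⁷ = 2.97×10⁻¹³ W
In dBm: 10 log₁₀(2.97×10⁻¹³ / 10⁻³) = −95.3 dBm

−95.3 dBm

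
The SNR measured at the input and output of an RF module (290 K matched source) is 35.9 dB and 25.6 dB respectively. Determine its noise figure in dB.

10.3 dB

NF (dB) = SNR_in(dB) − SNR_out(dB) when the source is at T₀
NF = 35.9 − 25.6 = 10.3 dB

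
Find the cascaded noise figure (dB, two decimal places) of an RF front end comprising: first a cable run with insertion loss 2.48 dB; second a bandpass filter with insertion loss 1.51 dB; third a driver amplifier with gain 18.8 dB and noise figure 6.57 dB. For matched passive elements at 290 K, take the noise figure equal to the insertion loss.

Convert to linear (a loss of L dB is a gain of −L dB): F_i = 10^(NF_i/10), G_i = 10^(G_i,dB/10)
  Stage 1: F_1 = 10^(2.48/10) = 1.770, G_1 = 10^(−2.48/10) = 0.5649
  Stage 2: F_2 = 10^(1.51/10) = 1.416, G_2 = 10^(−1.51/10) = 0.7063
  Stage 3: F_3 = 10^(6.57/10) = 4.539, G_3 = 10^(18.8/10) = 75.86
Friis cascade:
  F = 1.770 + (1.416 − 1)/0.5649 + (4.539 − 1)/0.3990 = 11.38
NF = 10 log₁₀(11.38) = 10.56 dB

10.56 dB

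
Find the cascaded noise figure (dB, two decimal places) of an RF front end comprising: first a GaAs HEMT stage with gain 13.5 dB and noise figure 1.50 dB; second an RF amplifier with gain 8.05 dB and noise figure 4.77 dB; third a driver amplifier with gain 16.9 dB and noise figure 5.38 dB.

Convert to linear (a loss of L dB is a gain of −L dB): F_i = 10^(NF_i/10), G_i = 10^(G_i,dB/10)
  Stage 1: F_1 = 10^(1.50/10) = 1.413, G_1 = 10^(13.5/10) = 22.39
  Stage 2: F_2 = 10^(4.77/10) = 2.999, G_2 = 10^(8.05/10) = 6.383
  Stage 3: F_3 = 10^(5.38/10) = 3.451, G_3 = 10^(16.9/10) = 48.98
Friis cascade:
  F = 1.413 + (2.999 − 1)/22.39 + (3.451 − 1)/142.9 = 1.519
NF = 10 log₁₀(1.519) = 1.82 dB

1.82 dB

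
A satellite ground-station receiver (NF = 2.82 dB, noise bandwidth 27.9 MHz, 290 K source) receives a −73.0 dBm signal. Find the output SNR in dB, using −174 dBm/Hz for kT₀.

23.7 dB

Noise floor: N = −174 + 10 log₁₀(B) + NF
10 log₁₀(2.79×10⁷) = 74.46 dB
N = −174 + 74.46 + 2.82 = −96.72 dBm
SNR = P_sig − N = −73.0 − (−96.72) = 23.72 dB → 23.7 dB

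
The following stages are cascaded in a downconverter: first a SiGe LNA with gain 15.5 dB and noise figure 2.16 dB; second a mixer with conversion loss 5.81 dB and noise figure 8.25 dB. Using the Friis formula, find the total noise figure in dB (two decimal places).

Convert to linear (a loss of L dB is a gain of −L dB): F_i = 10^(NF_i/10), G_i = 10^(G_i,dB/10)
  Stage 1: F_1 = 10^(2.16/10) = 1.644, G_1 = 10^(15.5/10) = 35.48
  Stage 2: F_2 = 10^(8.25/10) = 6.683, G_2 = 10^(−5.81/10) = 0.2624
Friis cascade:
  F = 1.644 + (6.683 − 1)/35.48 = 1.805
NF = 10 log₁₀(1.805) = 2.56 dB

2.56 dB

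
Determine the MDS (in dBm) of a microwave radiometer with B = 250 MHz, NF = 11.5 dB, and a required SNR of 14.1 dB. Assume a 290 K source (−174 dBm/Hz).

−64.4 dBm

Sensitivity = −174 + 10 log₁₀(B) + NF + SNR_min
= −174 + 83.98 + 11.5 + 14.1
= −64.42 dBm → −64.4 dBm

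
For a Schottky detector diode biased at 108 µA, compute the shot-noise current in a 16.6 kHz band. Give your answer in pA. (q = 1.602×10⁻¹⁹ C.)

758 pA

I_n = √(2qI·B)
2qI·B = 2 × 1.602×10⁻¹⁹ × 1.08×10⁻⁴ × 1.66×10⁴ = 5.74×10⁻¹⁹ A²
I_n = √(5.74×10⁻¹⁹) = 7.58×10⁻¹⁰ A = 758 pA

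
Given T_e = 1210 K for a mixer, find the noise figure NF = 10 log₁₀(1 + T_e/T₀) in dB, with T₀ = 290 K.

7.14 dB

F = 1 + T_e/T₀ = 1 + 1210/290 = 5.17241
NF = 10 log₁₀(5.17241) = 7.14 dB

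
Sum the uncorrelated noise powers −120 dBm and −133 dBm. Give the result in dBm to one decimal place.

−119.8 dBm

Convert to linear, add, convert back:
P₁ = 1.00×10⁻¹⁵ W, P₂ = 5.01×10⁻¹⁷ W
P_tot = 1.05×10⁻¹⁵ W → 10 log₁₀(P_tot / 10⁻³) = −119.8 dBm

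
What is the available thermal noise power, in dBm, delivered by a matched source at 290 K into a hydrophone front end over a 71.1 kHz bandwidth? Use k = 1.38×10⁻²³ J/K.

P_n = kTB = 1.38×10⁻²³ × 290 × 7.11×10⁴ = 2.85×10⁻¹⁶ W
In dBm: 10 log₁₀(2.85×10⁻¹⁶ / 10⁻³) = −125.5 dBm

−125.5 dBm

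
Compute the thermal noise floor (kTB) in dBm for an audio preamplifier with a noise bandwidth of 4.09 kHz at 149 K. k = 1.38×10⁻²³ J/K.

−140.8 dBm

P_n = kTB = 1.38×10⁻²³ × 149 × 4.09×10³ = 8.41×10⁻¹⁸ W
In dBm: 10 log₁₀(8.41×10⁻¹⁸ / 10⁻³) = −140.8 dBm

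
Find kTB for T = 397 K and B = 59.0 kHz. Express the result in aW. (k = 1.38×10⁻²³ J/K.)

P_n = kTB = 1.38×10⁻²³ × 397 × 5.90×10⁴ = 3.23×10⁻¹⁶ W = 323 aW

323 aW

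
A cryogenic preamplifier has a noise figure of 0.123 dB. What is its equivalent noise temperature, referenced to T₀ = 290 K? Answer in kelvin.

8.33 K

F = 10^(0.123/10) = 1.02873
T_e = (F − 1)·T₀ = (1.02873 − 1) × 290 = 8.33 K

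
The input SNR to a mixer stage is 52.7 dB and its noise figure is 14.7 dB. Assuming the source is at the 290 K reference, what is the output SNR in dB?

38.0 dB

By definition F = SNR_in/SNR_out, so in dB: SNR_out = SNR_in − NF
SNR_out = 52.7 − 14.7 = 38.0 dB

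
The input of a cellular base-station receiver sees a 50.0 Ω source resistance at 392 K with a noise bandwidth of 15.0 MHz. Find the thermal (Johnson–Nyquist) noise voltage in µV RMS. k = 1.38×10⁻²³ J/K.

4.03 µV

V_n = √(4kTRB)
4kTRB = 4 × 1.38×10⁻²³ × 392 × 5.00×10¹ × 1.50×10⁷ = 1.62×10⁻¹¹ V²
V_n = √(1.62×10⁻¹¹) = 4.03×10⁻⁶ V = 4.03 µV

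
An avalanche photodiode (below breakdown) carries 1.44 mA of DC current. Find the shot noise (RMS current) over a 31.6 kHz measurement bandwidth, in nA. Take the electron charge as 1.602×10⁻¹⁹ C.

I_n = √(2qI·B)
2qI·B = 2 × 1.602×10⁻¹⁹ × 1.44×10⁻³ × 3.16×10⁴ = 1.46×10⁻¹⁷ A²
I_n = √(1.46×10⁻¹⁷) = 3.82×10⁻⁹ A = 3.82 nA

3.82 nA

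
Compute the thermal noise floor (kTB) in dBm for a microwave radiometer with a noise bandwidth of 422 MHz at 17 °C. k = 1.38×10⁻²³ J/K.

T = 17 °C + 273.15 = 290.15 K
P_n = kTB = 1.38×10⁻²³ × 290.15 × 4.22×10⁸ = 1.69×10⁻¹² W
In dBm: 10 log₁₀(1.69×10⁻¹² / 10⁻³) = −87.7 dBm

−87.7 dBm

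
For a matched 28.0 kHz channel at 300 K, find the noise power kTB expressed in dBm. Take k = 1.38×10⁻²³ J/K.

−129.4 dBm

P_n = kTB = 1.38×10⁻²³ × 300 × 2.80×10⁴ = 1.16×10⁻¹⁶ W
In dBm: 10 log₁₀(1.16×10⁻¹⁶ / 10⁻³) = −129.4 dBm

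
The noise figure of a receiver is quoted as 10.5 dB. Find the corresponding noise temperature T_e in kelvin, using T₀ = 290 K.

2964 K

F = 10^(10.5/10) = 11.2202
T_e = (F − 1)·T₀ = (11.2202 − 1) × 290 = 2964 K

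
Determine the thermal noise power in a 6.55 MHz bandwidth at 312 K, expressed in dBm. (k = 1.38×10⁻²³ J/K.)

P_n = kTB = 1.38×10⁻²³ × 312 × 6.55×10⁶ = 2.82×10⁻¹⁴ W
In dBm: 10 log₁₀(2.82×10⁻¹⁴ / 10⁻³) = −105.5 dBm

−105.5 dBm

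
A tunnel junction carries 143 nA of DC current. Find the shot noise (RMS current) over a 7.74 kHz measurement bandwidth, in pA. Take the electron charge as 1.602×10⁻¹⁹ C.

I_n = √(2qI·B)
2qI·B = 2 × 1.602×10⁻¹⁹ × 1.43×10⁻⁷ × 7.74×10³ = 3.55×10⁻²² A²
I_n = √(3.55×10⁻²²) = 1.88×10⁻¹¹ A = 18.8 pA

18.8 pA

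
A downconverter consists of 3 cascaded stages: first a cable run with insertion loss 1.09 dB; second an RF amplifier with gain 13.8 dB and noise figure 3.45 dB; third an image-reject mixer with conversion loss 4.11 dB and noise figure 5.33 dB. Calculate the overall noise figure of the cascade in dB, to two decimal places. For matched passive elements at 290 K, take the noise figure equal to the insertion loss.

Convert to linear (a loss of L dB is a gain of −L dB): F_i = 10^(NF_i/10), G_i = 10^(G_i,dB/10)
  Stage 1: F_1 = 10^(1.09/10) = 1.285, G_1 = 10^(−1.09/10) = 0.7780
  Stage 2: F_2 = 10^(3.45/10) = 2.213, G_2 = 10^(13.8/10) = 23.99
  Stage 3: F_3 = 10^(5.33/10) = 3.412, G_3 = 10^(−4.11/10) = 0.3882
Friis cascade:
  F = 1.285 + (2.213 − 1)/0.7780 + (3.412 − 1)/18.66 = 2.974
NF = 10 log₁₀(2.974) = 4.73 dB

4.73 dB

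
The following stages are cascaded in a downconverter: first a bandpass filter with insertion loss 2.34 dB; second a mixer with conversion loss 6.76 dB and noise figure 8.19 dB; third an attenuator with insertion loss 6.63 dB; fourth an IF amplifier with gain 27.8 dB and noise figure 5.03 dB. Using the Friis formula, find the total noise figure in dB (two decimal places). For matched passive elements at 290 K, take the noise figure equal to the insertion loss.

Convert to linear (a loss of L dB is a gain of −L dB): F_i = 10^(NF_i/10), G_i = 10^(G_i,dB/10)
  Stage 1: F_1 = 10^(2.34/10) = 1.714, G_1 = 10^(−2.34/10) = 0.5834
  Stage 2: F_2 = 10^(8.19/10) = 6.592, G_2 = 10^(−6.76/10) = 0.2109
  Stage 3: F_3 = 10^(6.63/10) = 4.603, G_3 = 10^(−6.63/10) = 0.2173
  Stage 4: F_4 = 10^(5.03/10) = 3.184, G_4 = 10^(27.8/10) = 602.6
Friis cascade:
  F = 1.714 + (6.592 − 1)/0.5834 + (4.603 − 1)/0.1230 + (3.184 − 1)/0.02673 = 122.3
NF = 10 log₁₀(122.3) = 20.87 dB

20.87 dB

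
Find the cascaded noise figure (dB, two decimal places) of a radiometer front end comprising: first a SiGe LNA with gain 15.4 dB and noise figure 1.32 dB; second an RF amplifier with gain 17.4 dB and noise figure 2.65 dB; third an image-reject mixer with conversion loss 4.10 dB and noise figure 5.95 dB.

1.40 dB

Convert to linear (a loss of L dB is a gain of −L dB): F_i = 10^(NF_i/10), G_i = 10^(G_i,dB/10)
  Stage 1: F_1 = 10^(1.32/10) = 1.355, G_1 = 10^(15.4/10) = 34.67
  Stage 2: F_2 = 10^(2.65/10) = 1.841, G_2 = 10^(17.4/10) = 54.95
  Stage 3: F_3 = 10^(5.95/10) = 3.936, G_3 = 10^(−4.10/10) = 0.3890
Friis cascade:
  F = 1.355 + (1.841 − 1)/34.67 + (3.936 − 1)/1905 = 1.381
NF = 10 log₁₀(1.381) = 1.40 dB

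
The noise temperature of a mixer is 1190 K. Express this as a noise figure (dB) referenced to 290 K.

F = 1 + T_e/T₀ = 1 + 1190/290 = 5.10345
NF = 10 log₁₀(5.10345) = 7.08 dB

7.08 dB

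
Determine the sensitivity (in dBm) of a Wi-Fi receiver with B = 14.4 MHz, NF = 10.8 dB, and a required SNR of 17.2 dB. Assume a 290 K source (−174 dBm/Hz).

−74.4 dBm

Sensitivity = −174 + 10 log₁₀(B) + NF + SNR_min
= −174 + 71.58 + 10.8 + 17.2
= −74.42 dBm → −74.4 dBm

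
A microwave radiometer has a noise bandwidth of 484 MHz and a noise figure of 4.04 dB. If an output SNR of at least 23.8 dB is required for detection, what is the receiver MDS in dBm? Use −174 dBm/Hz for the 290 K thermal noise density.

Sensitivity = −174 + 10 log₁₀(B) + NF + SNR_min
= −174 + 86.85 + 4.04 + 23.8
= −59.31 dBm → −59.3 dBm

−59.3 dBm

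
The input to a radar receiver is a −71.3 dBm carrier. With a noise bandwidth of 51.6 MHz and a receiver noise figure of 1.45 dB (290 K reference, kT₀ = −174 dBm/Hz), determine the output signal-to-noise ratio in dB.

Noise floor: N = −174 + 10 log₁₀(B) + NF
10 log₁₀(5.16×10⁷) = 77.13 dB
N = −174 + 77.13 + 1.45 = −95.42 dBm
SNR = P_sig − N = −71.3 − (−95.42) = 24.12 dB → 24.1 dB

24.1 dB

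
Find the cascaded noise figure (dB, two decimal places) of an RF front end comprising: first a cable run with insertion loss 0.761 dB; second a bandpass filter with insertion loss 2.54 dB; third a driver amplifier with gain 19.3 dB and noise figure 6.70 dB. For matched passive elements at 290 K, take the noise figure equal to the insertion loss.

Convert to linear (a loss of L dB is a gain of −L dB): F_i = 10^(NF_i/10), G_i = 10^(G_i,dB/10)
  Stage 1: F_1 = 10^(0.761/10) = 1.192, G_1 = 10^(−0.761/10) = 0.8393
  Stage 2: F_2 = 10^(2.54/10) = 1.795, G_2 = 10^(−2.54/10) = 0.5572
  Stage 3: F_3 = 10^(6.70/10) = 4.677, G_3 = 10^(19.3/10) = 85.11
Friis cascade:
  F = 1.192 + (1.795 − 1)/0.8393 + (4.677 − 1)/0.4676 = 10.00
NF = 10 log₁₀(10.00) = 10.00 dB

10.00 dB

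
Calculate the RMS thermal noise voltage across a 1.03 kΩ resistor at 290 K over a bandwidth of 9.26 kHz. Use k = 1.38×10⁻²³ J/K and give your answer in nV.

V_n = √(4kTRB)
4kTRB = 4 × 1.38×10⁻²³ × 290 × 1.03×10³ × 9.26×10³ = 1.53×10⁻¹³ V²
V_n = √(1.53×10⁻¹³) = 3.91×10⁻⁷ V = 391 nV

391 nV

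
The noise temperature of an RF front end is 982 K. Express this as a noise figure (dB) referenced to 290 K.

6.42 dB

F = 1 + T_e/T₀ = 1 + 982/290 = 4.38621
NF = 10 log₁₀(4.38621) = 6.42 dB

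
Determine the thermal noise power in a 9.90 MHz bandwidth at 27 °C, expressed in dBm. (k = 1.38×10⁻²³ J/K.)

−103.9 dBm

T = 27 °C + 273.15 = 300.15 K
P_n = kTB = 1.38×10⁻²³ × 300.15 × 9.90×10⁶ = 4.10×10⁻¹⁴ W
In dBm: 10 log₁₀(4.10×10⁻¹⁴ / 10⁻³) = −103.9 dBm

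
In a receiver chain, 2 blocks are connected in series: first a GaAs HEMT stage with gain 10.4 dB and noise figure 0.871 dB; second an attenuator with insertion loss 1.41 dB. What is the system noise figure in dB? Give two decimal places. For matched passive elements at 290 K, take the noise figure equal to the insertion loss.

0.99 dB

Convert to linear (a loss of L dB is a gain of −L dB): F_i = 10^(NF_i/10), G_i = 10^(G_i,dB/10)
  Stage 1: F_1 = 10^(0.871/10) = 1.222, G_1 = 10^(10.4/10) = 10.96
  Stage 2: F_2 = 10^(1.41/10) = 1.384, G_2 = 10^(−1.41/10) = 0.7228
Friis cascade:
  F = 1.222 + (1.384 − 1)/10.96 = 1.257
NF = 10 log₁₀(1.257) = 0.99 dB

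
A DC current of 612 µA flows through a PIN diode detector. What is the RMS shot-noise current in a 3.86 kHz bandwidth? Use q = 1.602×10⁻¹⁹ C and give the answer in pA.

870 pA

I_n = √(2qI·B)
2qI·B = 2 × 1.602×10⁻¹⁹ × 6.12×10⁻⁴ × 3.86×10³ = 7.57×10⁻¹⁹ A²
I_n = √(7.57×10⁻¹⁹) = 8.70×10⁻¹⁰ A = 870 pA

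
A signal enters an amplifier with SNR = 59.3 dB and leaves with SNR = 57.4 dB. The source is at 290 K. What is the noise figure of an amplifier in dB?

1.9 dB

NF (dB) = SNR_in(dB) − SNR_out(dB) when the source is at T₀
NF = 59.3 − 57.4 = 1.9 dB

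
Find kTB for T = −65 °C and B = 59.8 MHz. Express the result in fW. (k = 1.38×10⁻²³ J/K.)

T = −65 °C + 273.15 = 208.15 K
P_n = kTB = 1.38×10⁻²³ × 208.15 × 5.98×10⁷ = 1.72×10⁻¹³ W = 172 fW

172 fW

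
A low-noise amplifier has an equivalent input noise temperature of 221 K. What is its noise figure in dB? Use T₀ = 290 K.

2.46 dB

F = 1 + T_e/T₀ = 1 + 221/290 = 1.76207
NF = 10 log₁₀(1.76207) = 2.46 dB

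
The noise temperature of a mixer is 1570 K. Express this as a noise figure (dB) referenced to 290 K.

F = 1 + T_e/T₀ = 1 + 1570/290 = 6.41379
NF = 10 log₁₀(6.41379) = 8.07 dB

8.07 dB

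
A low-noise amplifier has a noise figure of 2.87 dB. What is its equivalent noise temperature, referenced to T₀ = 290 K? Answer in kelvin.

272 K

F = 10^(2.87/10) = 1.93642
T_e = (F − 1)·T₀ = (1.93642 − 1) × 290 = 272 K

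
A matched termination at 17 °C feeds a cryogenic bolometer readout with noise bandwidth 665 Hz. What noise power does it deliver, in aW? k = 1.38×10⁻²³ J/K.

T = 17 °C + 273.15 = 290.15 K
P_n = kTB = 1.38×10⁻²³ × 290.15 × 6.65×10² = 2.66×10⁻¹⁸ W = 2.66 aW

2.66 aW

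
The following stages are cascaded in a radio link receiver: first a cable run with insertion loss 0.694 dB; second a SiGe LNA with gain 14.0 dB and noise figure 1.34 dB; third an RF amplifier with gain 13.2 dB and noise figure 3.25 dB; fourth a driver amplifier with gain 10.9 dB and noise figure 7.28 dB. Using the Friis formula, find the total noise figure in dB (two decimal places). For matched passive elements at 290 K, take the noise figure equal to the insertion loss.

Convert to linear (a loss of L dB is a gain of −L dB): F_i = 10^(NF_i/10), G_i = 10^(G_i,dB/10)
  Stage 1: F_1 = 10^(0.694/10) = 1.173, G_1 = 10^(−0.694/10) = 0.8523
  Stage 2: F_2 = 10^(1.34/10) = 1.361, G_2 = 10^(14.0/10) = 25.12
  Stage 3: F_3 = 10^(3.25/10) = 2.113, G_3 = 10^(13.2/10) = 20.89
  Stage 4: F_4 = 10^(7.28/10) = 5.346, G_4 = 10^(10.9/10) = 12.30
Friis cascade:
  F = 1.173 + (1.361 − 1)/0.8523 + (2.113 − 1)/21.41 + (5.346 − 1)/447.3 = 1.659
NF = 10 log₁₀(1.659) = 2.20 dB

2.20 dB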